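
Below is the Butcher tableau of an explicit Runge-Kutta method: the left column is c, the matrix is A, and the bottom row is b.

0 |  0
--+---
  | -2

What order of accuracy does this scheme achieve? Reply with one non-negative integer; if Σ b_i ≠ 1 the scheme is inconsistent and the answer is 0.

b = (-2)
c = (0)
Σ b_i: (-2)·1 = -2 ≠ 1 ⇒ order 0.

0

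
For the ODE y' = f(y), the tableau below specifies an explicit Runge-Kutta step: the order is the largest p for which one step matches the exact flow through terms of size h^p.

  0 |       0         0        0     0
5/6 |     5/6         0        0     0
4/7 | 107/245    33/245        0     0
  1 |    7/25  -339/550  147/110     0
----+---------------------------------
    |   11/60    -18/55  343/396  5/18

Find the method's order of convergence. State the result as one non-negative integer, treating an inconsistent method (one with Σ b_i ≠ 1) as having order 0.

b = (11/60, -18/55, 343/396, 5/18)
c = (0, 5/6, 4/7, 1)
Ac = (0, 0, 11/98, 1/4)
Σ b_i: 11/60·1 + (-18/55)·1 + 343/396·1 + 5/18·1 = 1 ✓
b·c: (-18/55)·5/6 + 343/396·4/7 + 5/18·1 = 1/2 ✓
b·c²: (-18/55)·25/36 + 343/396·16/49 + 5/18·1 = 1/3 ✓
b·Ac: 343/396·11/98 + 5/18·1/4 = 1/6 ✓
b·c³: (-18/55)·125/216 + 343/396·64/343 + 5/18·1 = 1/4 ✓
b·(c∘Ac): 343/396·22/343 + 5/18·1/4 = 1/8 ✓
b·Ac²: 343/396·55/588 + 5/18·1/120 = 1/12 ✓
b·A²c: 5/18·3/20 = 1/24 ✓; 4 stages ⇒ order 4.

4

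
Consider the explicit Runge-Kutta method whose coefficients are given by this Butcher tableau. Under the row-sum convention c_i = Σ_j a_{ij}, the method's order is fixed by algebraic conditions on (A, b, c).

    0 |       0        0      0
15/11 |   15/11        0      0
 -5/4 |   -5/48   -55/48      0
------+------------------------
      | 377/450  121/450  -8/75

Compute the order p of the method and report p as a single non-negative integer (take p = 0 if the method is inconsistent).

3

b = (377/450, 121/450, -8/75)
c = (0, 15/11, -5/4)
Ac = (0, 0, -25/16)
Σ b_i: 377/450·1 + 121/450·1 + (-8/75)·1 = 1 ✓
b·c: 121/450·15/11 + (-8/75)·(-5/4) = 1/2 ✓
b·c²: 121/450·225/121 + (-8/75)·25/16 = 1/3 ✓
b·Ac: (-8/75)·(-25/16) = 1/6 ✓; 3 stages ⇒ order 3.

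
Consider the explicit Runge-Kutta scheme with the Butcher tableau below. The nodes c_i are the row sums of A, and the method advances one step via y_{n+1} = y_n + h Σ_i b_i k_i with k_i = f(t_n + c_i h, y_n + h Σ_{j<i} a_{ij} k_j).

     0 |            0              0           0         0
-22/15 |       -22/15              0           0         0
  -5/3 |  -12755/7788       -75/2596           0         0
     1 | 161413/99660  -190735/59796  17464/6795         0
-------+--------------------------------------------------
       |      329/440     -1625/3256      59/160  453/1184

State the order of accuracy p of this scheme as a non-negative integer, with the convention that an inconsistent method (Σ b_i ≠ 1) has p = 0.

4

b = (329/440, -1625/3256, 59/160, 453/1184)
c = (0, -22/15, -5/3, 1)
Ac = (0, 0, 5/118, 1073/2718)
Σ b_i: 329/440·1 + (-1625/3256)·1 + 59/160·1 + 453/1184·1 = 1 ✓
b·c: (-1625/3256)·(-22/15) + 59/160·(-5/3) + 453/1184·1 = 1/2 ✓
b·c²: (-1625/3256)·484/225 + 59/160·25/9 + 453/1184·1 = 1/3 ✓
b·Ac: 59/160·5/118 + 453/1184·1073/2718 = 1/6 ✓
b·c³: (-1625/3256)·(-10648/3375) + 59/160·(-125/27) + 453/1184·1 = 1/4 ✓
b·(c∘Ac): 59/160·(-25/354) + 453/1184·1073/2718 = 1/8 ✓
b·Ac²: 59/160·(-11/177) + 453/1184·629/2265 = 1/12 ✓
b·A²c: 453/1184·148/1359 = 1/24 ✓; 4 stages ⇒ order 4.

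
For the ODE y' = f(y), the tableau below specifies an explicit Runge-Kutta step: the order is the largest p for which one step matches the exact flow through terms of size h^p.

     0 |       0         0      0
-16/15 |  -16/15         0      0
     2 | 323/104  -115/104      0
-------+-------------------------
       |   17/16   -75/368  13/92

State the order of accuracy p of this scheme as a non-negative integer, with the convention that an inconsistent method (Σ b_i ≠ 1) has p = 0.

3

b = (17/16, -75/368, 13/92)
c = (0, -16/15, 2)
Ac = (0, 0, 46/39)
Σ b_i: 17/16·1 + (-75/368)·1 + 13/92·1 = 1 ✓
b·c: (-75/368)·(-16/15) + 13/92·2 = 1/2 ✓
b·c²: (-75/368)·256/225 + 13/92·4 = 1/3 ✓
b·Ac: 13/92·46/39 = 1/6 ✓; 3 stages ⇒ order 3.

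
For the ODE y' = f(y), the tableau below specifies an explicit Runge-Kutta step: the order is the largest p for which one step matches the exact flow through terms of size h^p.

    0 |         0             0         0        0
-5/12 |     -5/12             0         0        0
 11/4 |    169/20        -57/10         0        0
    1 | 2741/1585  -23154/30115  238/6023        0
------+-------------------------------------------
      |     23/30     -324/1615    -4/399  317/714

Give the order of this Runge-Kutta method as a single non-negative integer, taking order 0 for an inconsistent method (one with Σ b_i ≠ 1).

b = (23/30, -324/1615, -4/399, 317/714)
c = (0, -5/12, 11/4, 1)
Ac = (0, 0, 19/8, 136/317)
Σ b_i: 23/30·1 + (-324/1615)·1 + (-4/399)·1 + 317/714·1 = 1 ✓
b·c: (-324/1615)·(-5/12) + (-4/399)·11/4 + 317/714·1 = 1/2 ✓
b·c²: (-324/1615)·25/144 + (-4/399)·121/16 + 317/714·1 = 1/3 ✓
b·Ac: (-4/399)·19/8 + 317/714·136/317 = 1/6 ✓
b·c³: (-324/1615)·(-125/1728) + (-4/399)·1331/64 + 317/714·1 = 1/4 ✓
b·(c∘Ac): (-4/399)·209/32 + 317/714·136/317 = 1/8 ✓
b·Ac²: (-4/399)·(-95/96) + 317/714·629/3804 = 1/12 ✓
b·A²c: 317/714·119/1268 = 1/24 ✓; 4 stages ⇒ order 4.

4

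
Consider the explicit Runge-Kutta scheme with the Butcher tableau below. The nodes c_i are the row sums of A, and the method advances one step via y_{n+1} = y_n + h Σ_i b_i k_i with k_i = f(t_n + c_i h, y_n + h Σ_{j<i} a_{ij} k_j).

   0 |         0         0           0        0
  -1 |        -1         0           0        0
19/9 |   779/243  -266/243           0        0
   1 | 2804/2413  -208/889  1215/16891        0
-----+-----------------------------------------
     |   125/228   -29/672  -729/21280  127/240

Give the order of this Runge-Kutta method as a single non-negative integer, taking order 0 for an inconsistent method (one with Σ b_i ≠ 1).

4

b = (125/228, -29/672, -729/21280, 127/240)
c = (0, -1, 19/9, 1)
Ac = (0, 0, 266/243, 49/127)
Σ b_i: 125/228·1 + (-29/672)·1 + (-729/21280)·1 + 127/240·1 = 1 ✓
b·c: (-29/672)·(-1) + (-729/21280)·19/9 + 127/240·1 = 1/2 ✓
b·c²: (-29/672)·1 + (-729/21280)·361/81 + 127/240·1 = 1/3 ✓
b·Ac: (-729/21280)·266/243 + 127/240·49/127 = 1/6 ✓
b·c³: (-29/672)·(-1) + (-729/21280)·6859/729 + 127/240·1 = 1/4 ✓
b·(c∘Ac): (-729/21280)·5054/2187 + 127/240·49/127 = 1/8 ✓
b·Ac²: (-729/21280)·(-266/243) + 127/240·11/127 = 1/12 ✓
b·A²c: 127/240·10/127 = 1/24 ✓; 4 stages ⇒ order 4.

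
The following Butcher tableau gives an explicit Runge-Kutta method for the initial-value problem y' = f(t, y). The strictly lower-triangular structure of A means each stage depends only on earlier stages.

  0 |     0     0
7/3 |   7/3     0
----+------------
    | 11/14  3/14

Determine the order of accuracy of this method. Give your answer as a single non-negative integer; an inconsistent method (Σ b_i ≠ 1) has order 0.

2

b = (11/14, 3/14)
c = (0, 7/3)
Σ b_i: 11/14·1 + 3/14·1 = 1 ✓
b·c: 3/14·7/3 = 1/2 ✓; 2 stages ⇒ order 2.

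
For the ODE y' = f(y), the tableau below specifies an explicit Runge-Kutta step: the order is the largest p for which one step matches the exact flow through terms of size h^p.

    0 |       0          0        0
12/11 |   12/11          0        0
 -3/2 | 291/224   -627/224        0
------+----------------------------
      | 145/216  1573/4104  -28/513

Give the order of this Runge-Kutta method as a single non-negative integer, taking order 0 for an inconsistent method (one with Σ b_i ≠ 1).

b = (145/216, 1573/4104, -28/513)
c = (0, 12/11, -3/2)
Ac = (0, 0, -171/56)
Σ b_i: 145/216·1 + 1573/4104·1 + (-28/513)·1 = 1 ✓
b·c: 1573/4104·12/11 + (-28/513)·(-3/2) = 1/2 ✓
b·c²: 1573/4104·144/121 + (-28/513)·9/4 = 1/3 ✓
b·Ac: (-28/513)·(-171/56) = 1/6 ✓; 3 stages ⇒ order 3.

3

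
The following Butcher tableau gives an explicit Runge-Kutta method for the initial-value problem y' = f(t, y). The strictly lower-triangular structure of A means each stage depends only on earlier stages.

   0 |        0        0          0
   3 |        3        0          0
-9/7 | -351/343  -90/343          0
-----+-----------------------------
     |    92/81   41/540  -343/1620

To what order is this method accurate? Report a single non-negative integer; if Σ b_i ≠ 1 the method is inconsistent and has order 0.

b = (92/81, 41/540, -343/1620)
c = (0, 3, -9/7)
Ac = (0, 0, -270/343)
Σ b_i: 92/81·1 + 41/540·1 + (-343/1620)·1 = 1 ✓
b·c: 41/540·3 + (-343/1620)·(-9/7) = 1/2 ✓
b·c²: 41/540·9 + (-343/1620)·81/49 = 1/3 ✓
b·Ac: (-343/1620)·(-270/343) = 1/6 ✓; 3 stages ⇒ order 3.

3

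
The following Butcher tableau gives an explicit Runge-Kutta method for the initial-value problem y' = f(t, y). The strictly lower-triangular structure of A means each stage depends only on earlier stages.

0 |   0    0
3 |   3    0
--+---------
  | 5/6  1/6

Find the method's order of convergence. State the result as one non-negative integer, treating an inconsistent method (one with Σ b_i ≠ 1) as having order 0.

b = (5/6, 1/6)
c = (0, 3)
Σ b_i: 5/6·1 + 1/6·1 = 1 ✓
b·c: 1/6·3 = 1/2 ✓; 2 stages ⇒ order 2.

2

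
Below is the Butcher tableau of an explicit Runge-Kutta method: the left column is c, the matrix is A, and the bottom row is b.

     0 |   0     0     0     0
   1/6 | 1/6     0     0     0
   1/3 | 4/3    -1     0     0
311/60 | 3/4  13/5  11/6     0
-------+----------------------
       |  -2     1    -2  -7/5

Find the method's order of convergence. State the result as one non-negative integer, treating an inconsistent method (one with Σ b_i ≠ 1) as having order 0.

b = (-2, 1, -2, -7/5)
c = (0, 1/6, 1/3, 311/60)
Ac = (0, 0, -1/6, 47/45)
Σ b_i: (-2)·1 + 1·1 + (-2)·1 + (-7/5)·1 = -22/5 ≠ 1 ⇒ order 0.

0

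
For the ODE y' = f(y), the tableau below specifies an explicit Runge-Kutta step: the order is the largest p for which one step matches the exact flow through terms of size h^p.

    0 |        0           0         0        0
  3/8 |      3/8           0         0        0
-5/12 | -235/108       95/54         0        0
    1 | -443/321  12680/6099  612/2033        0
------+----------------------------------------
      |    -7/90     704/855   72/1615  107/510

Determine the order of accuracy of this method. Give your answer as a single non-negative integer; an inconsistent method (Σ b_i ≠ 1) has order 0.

b = (-7/90, 704/855, 72/1615, 107/510)
c = (0, 3/8, -5/12, 1)
Ac = (0, 0, 95/144, 70/107)
Σ b_i: (-7/90)·1 + 704/855·1 + 72/1615·1 + 107/510·1 = 1 ✓
b·c: 704/855·3/8 + 72/1615·(-5/12) + 107/510·1 = 1/2 ✓
b·c²: 704/855·9/64 + 72/1615·25/144 + 107/510·1 = 1/3 ✓
b·Ac: 72/1615·95/144 + 107/510·70/107 = 1/6 ✓
b·c³: 704/855·27/512 + 72/1615·(-125/1728) + 107/510·1 = 1/4 ✓
b·(c∘Ac): 72/1615·(-475/1728) + 107/510·70/107 = 1/8 ✓
b·Ac²: 72/1615·95/384 + 107/510·295/856 = 1/12 ✓
b·A²c: 107/510·85/428 = 1/24 ✓; 4 stages ⇒ order 4.

4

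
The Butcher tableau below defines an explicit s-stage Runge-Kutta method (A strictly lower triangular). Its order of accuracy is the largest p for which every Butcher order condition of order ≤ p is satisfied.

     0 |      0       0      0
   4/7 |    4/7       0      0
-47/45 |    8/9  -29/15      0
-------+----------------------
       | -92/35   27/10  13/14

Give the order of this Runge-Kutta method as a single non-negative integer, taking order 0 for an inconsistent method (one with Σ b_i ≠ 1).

b = (-92/35, 27/10, 13/14)
c = (0, 4/7, -47/45)
Ac = (0, 0, -116/105)
Σ b_i: (-92/35)·1 + 27/10·1 + 13/14·1 = 1 ✓
b·c: 27/10·4/7 + 13/14·(-47/45) = 361/630 ≠ 1/2 ⇒ order 1.

1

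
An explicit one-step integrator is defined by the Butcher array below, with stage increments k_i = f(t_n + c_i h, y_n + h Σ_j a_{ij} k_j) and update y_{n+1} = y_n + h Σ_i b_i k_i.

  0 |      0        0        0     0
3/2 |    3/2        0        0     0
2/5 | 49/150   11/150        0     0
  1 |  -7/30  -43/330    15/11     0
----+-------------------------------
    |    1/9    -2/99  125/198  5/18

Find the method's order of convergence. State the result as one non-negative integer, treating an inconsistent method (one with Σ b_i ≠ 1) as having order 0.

b = (1/9, -2/99, 125/198, 5/18)
c = (0, 3/2, 2/5, 1)
Ac = (0, 0, 11/100, 7/20)
Σ b_i: 1/9·1 + (-2/99)·1 + 125/198·1 + 5/18·1 = 1 ✓
b·c: (-2/99)·3/2 + 125/198·2/5 + 5/18·1 = 1/2 ✓
b·c²: (-2/99)·9/4 + 125/198·4/25 + 5/18·1 = 1/3 ✓
b·Ac: 125/198·11/100 + 5/18·7/20 = 1/6 ✓
b·c³: (-2/99)·27/8 + 125/198·8/125 + 5/18·1 = 1/4 ✓
b·(c∘Ac): 125/198·11/250 + 5/18·7/20 = 1/8 ✓
b·Ac²: 125/198·33/200 + 5/18·(-3/40) = 1/12 ✓
b·A²c: 5/18·3/20 = 1/24 ✓; 4 stages ⇒ order 4.

4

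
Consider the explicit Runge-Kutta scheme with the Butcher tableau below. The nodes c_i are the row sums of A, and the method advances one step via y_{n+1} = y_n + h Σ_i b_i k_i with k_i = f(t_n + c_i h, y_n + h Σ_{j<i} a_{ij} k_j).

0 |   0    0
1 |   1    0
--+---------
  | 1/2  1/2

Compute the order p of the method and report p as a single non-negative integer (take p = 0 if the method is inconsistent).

b = (1/2, 1/2)
c = (0, 1)
Σ b_i: 1/2·1 + 1/2·1 = 1 ✓
b·c: 1/2·1 = 1/2 ✓; 2 stages ⇒ order 2.

2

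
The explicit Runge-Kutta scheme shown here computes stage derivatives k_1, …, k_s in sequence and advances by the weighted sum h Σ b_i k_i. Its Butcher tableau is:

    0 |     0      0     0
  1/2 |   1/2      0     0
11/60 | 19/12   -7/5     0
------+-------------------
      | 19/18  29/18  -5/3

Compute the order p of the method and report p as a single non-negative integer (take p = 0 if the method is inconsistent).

2

b = (19/18, 29/18, -5/3)
c = (0, 1/2, 11/60)
Ac = (0, 0, -7/10)
Σ b_i: 19/18·1 + 29/18·1 + (-5/3)·1 = 1 ✓
b·c: 29/18·1/2 + (-5/3)·11/60 = 1/2 ✓
b·c²: 29/18·1/4 + (-5/3)·121/3600 = 749/2160 ≠ 1/3 ⇒ order 2.
b·Ac: (-5/3)·(-7/10) = 7/6 ≠ 1/6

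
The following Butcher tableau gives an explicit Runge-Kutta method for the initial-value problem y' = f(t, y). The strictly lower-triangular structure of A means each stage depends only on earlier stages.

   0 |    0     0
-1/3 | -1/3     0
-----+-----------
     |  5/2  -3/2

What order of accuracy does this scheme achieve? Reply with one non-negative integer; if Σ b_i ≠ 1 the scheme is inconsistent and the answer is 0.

2

b = (5/2, -3/2)
c = (0, -1/3)
Σ b_i: 5/2·1 + (-3/2)·1 = 1 ✓
b·c: (-3/2)·(-1/3) = 1/2 ✓; 2 stages ⇒ order 2.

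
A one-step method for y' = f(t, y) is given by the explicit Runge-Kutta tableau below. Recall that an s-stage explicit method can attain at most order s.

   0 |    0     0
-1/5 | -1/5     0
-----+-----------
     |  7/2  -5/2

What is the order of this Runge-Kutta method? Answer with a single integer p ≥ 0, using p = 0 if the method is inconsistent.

b = (7/2, -5/2)
c = (0, -1/5)
Σ b_i: 7/2·1 + (-5/2)·1 = 1 ✓
b·c: (-5/2)·(-1/5) = 1/2 ✓; 2 stages ⇒ order 2.

2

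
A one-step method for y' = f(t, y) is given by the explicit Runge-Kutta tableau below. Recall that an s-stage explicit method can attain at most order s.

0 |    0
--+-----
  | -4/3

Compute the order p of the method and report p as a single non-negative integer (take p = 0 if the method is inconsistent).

0

b = (-4/3)
c = (0)
Σ b_i: (-4/3)·1 = -4/3 ≠ 1 ⇒ order 0.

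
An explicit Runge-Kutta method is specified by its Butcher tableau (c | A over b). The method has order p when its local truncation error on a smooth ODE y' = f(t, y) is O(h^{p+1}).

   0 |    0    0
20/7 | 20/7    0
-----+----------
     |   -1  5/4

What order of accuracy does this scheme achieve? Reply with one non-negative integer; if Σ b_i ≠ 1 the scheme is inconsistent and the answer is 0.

b = (-1, 5/4)
c = (0, 20/7)
Σ b_i: (-1)·1 + 5/4·1 = 1/4 ≠ 1 ⇒ order 0.

0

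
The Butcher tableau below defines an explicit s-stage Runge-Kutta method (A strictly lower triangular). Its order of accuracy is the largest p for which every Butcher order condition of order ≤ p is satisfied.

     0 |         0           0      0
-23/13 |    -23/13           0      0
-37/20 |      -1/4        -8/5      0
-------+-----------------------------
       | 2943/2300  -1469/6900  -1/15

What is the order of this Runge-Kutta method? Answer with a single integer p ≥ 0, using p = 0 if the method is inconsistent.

b = (2943/2300, -1469/6900, -1/15)
c = (0, -23/13, -37/20)
Ac = (0, 0, 184/65)
Σ b_i: 2943/2300·1 + (-1469/6900)·1 + (-1/15)·1 = 1 ✓
b·c: (-1469/6900)·(-23/13) + (-1/15)·(-37/20) = 1/2 ✓
b·c²: (-1469/6900)·529/169 + (-1/15)·1369/400 = -23259/26000 ≠ 1/3 ⇒ order 2.
b·Ac: (-1/15)·184/65 = -184/975 ≠ 1/6

2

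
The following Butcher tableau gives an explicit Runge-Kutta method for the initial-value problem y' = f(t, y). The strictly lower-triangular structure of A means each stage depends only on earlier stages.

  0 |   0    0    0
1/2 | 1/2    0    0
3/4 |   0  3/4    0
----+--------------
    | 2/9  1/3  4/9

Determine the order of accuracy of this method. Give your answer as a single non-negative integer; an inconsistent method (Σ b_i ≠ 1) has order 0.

3

b = (2/9, 1/3, 4/9)
c = (0, 1/2, 3/4)
Ac = (0, 0, 3/8)
Σ b_i: 2/9·1 + 1/3·1 + 4/9·1 = 1 ✓
b·c: 1/3·1/2 + 4/9·3/4 = 1/2 ✓
b·c²: 1/3·1/4 + 4/9·9/16 = 1/3 ✓
b·Ac: 4/9·3/8 = 1/6 ✓; 3 stages ⇒ order 3.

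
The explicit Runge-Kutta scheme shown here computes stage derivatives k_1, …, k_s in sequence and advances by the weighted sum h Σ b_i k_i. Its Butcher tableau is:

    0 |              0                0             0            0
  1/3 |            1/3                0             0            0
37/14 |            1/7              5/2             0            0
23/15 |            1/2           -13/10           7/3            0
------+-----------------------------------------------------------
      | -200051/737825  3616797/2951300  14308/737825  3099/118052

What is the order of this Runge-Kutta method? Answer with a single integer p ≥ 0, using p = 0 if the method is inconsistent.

b = (-200051/737825, 3616797/2951300, 14308/737825, 3099/118052)
c = (0, 1/3, 37/14, 23/15)
Ac = (0, 0, 5/6, 86/15)
Σ b_i: (-200051/737825)·1 + 3616797/2951300·1 + 14308/737825·1 + 3099/118052·1 = 1 ✓
b·c: 3616797/2951300·1/3 + 14308/737825·37/14 + 3099/118052·23/15 = 1/2 ✓
b·c²: 3616797/2951300·1/9 + 14308/737825·1369/196 + 3099/118052·529/225 = 1/3 ✓
b·Ac: 14308/737825·5/6 + 3099/118052·86/15 = 1/6 ✓
b·c³: 3616797/2951300·1/27 + 14308/737825·50653/2744 + 3099/118052·12167/3375 = 115741438/232414875 ≠ 1/4 ⇒ order 3.
b·(c∘Ac): 14308/737825·185/84 + 3099/118052·1978/225 = 403569/1475650 ≠ 1/8
b·Ac²: 14308/737825·5/18 + 3099/118052·20353/1260 = 12775039/29749104 ≠ 1/12
b·A²c: 3099/118052·35/18 = 36155/708312 ≠ 1/24

3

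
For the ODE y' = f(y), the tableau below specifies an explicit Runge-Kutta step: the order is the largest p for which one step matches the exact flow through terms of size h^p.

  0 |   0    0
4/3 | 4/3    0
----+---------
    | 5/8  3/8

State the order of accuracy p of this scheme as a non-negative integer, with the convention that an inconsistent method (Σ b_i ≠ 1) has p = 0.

b = (5/8, 3/8)
c = (0, 4/3)
Σ b_i: 5/8·1 + 3/8·1 = 1 ✓
b·c: 3/8·4/3 = 1/2 ✓; 2 stages ⇒ order 2.

2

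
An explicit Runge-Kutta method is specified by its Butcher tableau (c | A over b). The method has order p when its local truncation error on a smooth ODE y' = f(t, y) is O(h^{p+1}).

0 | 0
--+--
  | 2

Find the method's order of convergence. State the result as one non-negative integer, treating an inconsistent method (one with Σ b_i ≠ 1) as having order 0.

b = (2)
c = (0)
Σ b_i: 2·1 = 2 ≠ 1 ⇒ order 0.

0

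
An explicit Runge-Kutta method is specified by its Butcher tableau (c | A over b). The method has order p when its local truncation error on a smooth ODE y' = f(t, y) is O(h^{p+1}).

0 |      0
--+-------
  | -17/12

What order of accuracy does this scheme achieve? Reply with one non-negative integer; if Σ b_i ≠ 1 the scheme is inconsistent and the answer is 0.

0

b = (-17/12)
c = (0)
Σ b_i: (-17/12)·1 = -17/12 ≠ 1 ⇒ order 0.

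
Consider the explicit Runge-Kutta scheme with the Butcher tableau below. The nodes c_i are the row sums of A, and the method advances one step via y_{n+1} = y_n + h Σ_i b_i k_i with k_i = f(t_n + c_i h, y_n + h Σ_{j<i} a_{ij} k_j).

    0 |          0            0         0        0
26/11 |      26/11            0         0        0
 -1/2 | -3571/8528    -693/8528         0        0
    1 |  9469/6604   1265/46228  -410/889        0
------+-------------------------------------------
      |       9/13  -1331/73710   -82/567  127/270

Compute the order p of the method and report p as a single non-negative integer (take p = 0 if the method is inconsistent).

4

b = (9/13, -1331/73710, -82/567, 127/270)
c = (0, 26/11, -1/2, 1)
Ac = (0, 0, -63/328, 75/254)
Σ b_i: 9/13·1 + (-1331/73710)·1 + (-82/567)·1 + 127/270·1 = 1 ✓
b·c: (-1331/73710)·26/11 + (-82/567)·(-1/2) + 127/270·1 = 1/2 ✓
b·c²: (-1331/73710)·676/121 + (-82/567)·1/4 + 127/270·1 = 1/3 ✓
b·Ac: (-82/567)·(-63/328) + 127/270·75/254 = 1/6 ✓
b·c³: (-1331/73710)·17576/1331 + (-82/567)·(-1/8) + 127/270·1 = 1/4 ✓
b·(c∘Ac): (-82/567)·63/656 + 127/270·75/254 = 1/8 ✓
b·Ac²: (-82/567)·(-819/1804) + 127/270·105/2794 = 1/12 ✓
b·A²c: 127/270·45/508 = 1/24 ✓; 4 stages ⇒ order 4.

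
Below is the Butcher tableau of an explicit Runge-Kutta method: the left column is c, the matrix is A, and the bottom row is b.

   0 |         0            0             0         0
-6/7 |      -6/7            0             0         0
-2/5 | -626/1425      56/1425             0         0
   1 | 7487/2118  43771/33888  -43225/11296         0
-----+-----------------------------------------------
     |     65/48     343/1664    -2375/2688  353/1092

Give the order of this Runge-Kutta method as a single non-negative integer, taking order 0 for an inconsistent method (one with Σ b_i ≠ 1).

b = (65/48, 343/1664, -2375/2688, 353/1092)
c = (0, -6/7, -2/5, 1)
Ac = (0, 0, -16/475, 299/706)
Σ b_i: 65/48·1 + 343/1664·1 + (-2375/2688)·1 + 353/1092·1 = 1 ✓
b·c: 343/1664·(-6/7) + (-2375/2688)·(-2/5) + 353/1092·1 = 1/2 ✓
b·c²: 343/1664·36/49 + (-2375/2688)·4/25 + 353/1092·1 = 1/3 ✓
b·Ac: (-2375/2688)·(-16/475) + 353/1092·299/706 = 1/6 ✓
b·c³: 343/1664·(-216/343) + (-2375/2688)·(-8/125) + 353/1092·1 = 1/4 ✓
b·(c∘Ac): (-2375/2688)·32/2375 + 353/1092·299/706 = 1/8 ✓
b·Ac²: (-2375/2688)·96/3325 + 353/1092·832/2471 = 1/12 ✓
b·A²c: 353/1092·91/706 = 1/24 ✓; 4 stages ⇒ order 4.

4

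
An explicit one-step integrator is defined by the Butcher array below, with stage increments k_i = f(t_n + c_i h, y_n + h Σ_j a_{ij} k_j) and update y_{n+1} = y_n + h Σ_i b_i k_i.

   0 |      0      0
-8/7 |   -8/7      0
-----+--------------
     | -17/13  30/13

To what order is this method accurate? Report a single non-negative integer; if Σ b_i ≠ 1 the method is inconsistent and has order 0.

b = (-17/13, 30/13)
c = (0, -8/7)
Σ b_i: (-17/13)·1 + 30/13·1 = 1 ✓
b·c: 30/13·(-8/7) = -240/91 ≠ 1/2 ⇒ order 1.

1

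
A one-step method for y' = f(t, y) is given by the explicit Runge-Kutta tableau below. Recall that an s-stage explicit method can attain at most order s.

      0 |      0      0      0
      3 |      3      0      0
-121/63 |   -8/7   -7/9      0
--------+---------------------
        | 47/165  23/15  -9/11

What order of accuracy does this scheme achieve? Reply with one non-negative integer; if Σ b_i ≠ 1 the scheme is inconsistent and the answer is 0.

1

b = (47/165, 23/15, -9/11)
c = (0, 3, -121/63)
Ac = (0, 0, -7/3)
Σ b_i: 47/165·1 + 23/15·1 + (-9/11)·1 = 1 ✓
b·c: 23/15·3 + (-9/11)·(-121/63) = 216/35 ≠ 1/2 ⇒ order 1.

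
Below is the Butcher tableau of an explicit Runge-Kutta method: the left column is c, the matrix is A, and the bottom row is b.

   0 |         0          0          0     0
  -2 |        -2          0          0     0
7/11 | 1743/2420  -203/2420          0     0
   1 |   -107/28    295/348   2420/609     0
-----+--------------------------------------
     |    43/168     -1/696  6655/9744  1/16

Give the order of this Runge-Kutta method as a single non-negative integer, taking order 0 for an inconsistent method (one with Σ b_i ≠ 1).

b = (43/168, -1/696, 6655/9744, 1/16)
c = (0, -2, 7/11, 1)
Ac = (0, 0, 203/1210, 5/6)
Σ b_i: 43/168·1 + (-1/696)·1 + 6655/9744·1 + 1/16·1 = 1 ✓
b·c: (-1/696)·(-2) + 6655/9744·7/11 + 1/16·1 = 1/2 ✓
b·c²: (-1/696)·4 + 6655/9744·49/121 + 1/16·1 = 1/3 ✓
b·Ac: 6655/9744·203/1210 + 1/16·5/6 = 1/6 ✓
b·c³: (-1/696)·(-8) + 6655/9744·343/1331 + 1/16·1 = 1/4 ✓
b·(c∘Ac): 6655/9744·1421/13310 + 1/16·5/6 = 1/8 ✓
b·Ac²: 6655/9744·(-203/605) + 1/16·5 = 1/12 ✓
b·A²c: 1/16·2/3 = 1/24 ✓; 4 stages ⇒ order 4.

4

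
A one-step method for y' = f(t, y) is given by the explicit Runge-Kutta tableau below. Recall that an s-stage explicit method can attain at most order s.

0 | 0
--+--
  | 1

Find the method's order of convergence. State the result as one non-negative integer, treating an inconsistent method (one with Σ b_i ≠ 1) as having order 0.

1

b = (1)
c = (0)
Σ b_i: 1·1 = 1 ✓; 1 stage ⇒ order 1.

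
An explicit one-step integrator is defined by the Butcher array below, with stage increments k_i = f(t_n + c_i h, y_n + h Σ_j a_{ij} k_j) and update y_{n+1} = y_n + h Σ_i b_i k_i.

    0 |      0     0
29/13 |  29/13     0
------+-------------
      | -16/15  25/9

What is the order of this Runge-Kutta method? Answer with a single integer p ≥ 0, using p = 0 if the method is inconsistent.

b = (-16/15, 25/9)
c = (0, 29/13)
Σ b_i: (-16/15)·1 + 25/9·1 = 77/45 ≠ 1 ⇒ order 0.

0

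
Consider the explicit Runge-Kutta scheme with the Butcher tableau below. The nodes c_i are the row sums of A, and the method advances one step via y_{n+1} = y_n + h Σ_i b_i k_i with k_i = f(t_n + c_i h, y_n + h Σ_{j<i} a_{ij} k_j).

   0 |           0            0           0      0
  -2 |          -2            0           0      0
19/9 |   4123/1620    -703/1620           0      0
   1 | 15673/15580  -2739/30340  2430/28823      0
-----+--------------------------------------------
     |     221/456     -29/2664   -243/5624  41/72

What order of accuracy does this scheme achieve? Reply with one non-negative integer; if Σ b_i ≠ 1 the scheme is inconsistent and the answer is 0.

b = (221/456, -29/2664, -243/5624, 41/72)
c = (0, -2, 19/9, 1)
Ac = (0, 0, 703/810, 147/410)
Σ b_i: 221/456·1 + (-29/2664)·1 + (-243/5624)·1 + 41/72·1 = 1 ✓
b·c: (-29/2664)·(-2) + (-243/5624)·19/9 + 41/72·1 = 1/2 ✓
b·c²: (-29/2664)·4 + (-243/5624)·361/81 + 41/72·1 = 1/3 ✓
b·Ac: (-243/5624)·703/810 + 41/72·147/410 = 1/6 ✓
b·c³: (-29/2664)·(-8) + (-243/5624)·6859/729 + 41/72·1 = 1/4 ✓
b·(c∘Ac): (-243/5624)·13357/7290 + 41/72·147/410 = 1/8 ✓
b·Ac²: (-243/5624)·(-703/405) + 41/72·3/205 = 1/12 ✓
b·A²c: 41/72·3/41 = 1/24 ✓; 4 stages ⇒ order 4.

4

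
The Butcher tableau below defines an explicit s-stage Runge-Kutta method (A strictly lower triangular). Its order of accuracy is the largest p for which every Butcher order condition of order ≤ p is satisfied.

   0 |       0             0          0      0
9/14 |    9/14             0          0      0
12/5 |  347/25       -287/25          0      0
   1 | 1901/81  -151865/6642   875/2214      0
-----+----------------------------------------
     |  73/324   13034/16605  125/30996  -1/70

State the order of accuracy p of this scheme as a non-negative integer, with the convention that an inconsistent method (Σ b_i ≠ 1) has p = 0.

b = (73/324, 13034/16605, 125/30996, -1/70)
c = (0, 9/14, 12/5, 1)
Ac = (0, 0, -369/50, -55/4)
Σ b_i: 73/324·1 + 13034/16605·1 + 125/30996·1 + (-1/70)·1 = 1 ✓
b·c: 13034/16605·9/14 + 125/30996·12/5 + (-1/70)·1 = 1/2 ✓
b·c²: 13034/16605·81/196 + 125/30996·144/25 + (-1/70)·1 = 1/3 ✓
b·Ac: 125/30996·(-369/50) + (-1/70)·(-55/4) = 1/6 ✓
b·c³: 13034/16605·729/2744 + 125/30996·1728/125 + (-1/70)·1 = 1/4 ✓
b·(c∘Ac): 125/30996·(-2214/125) + (-1/70)·(-55/4) = 1/8 ✓
b·Ac²: 125/30996·(-3321/700) + (-1/70)·(-1205/168) = 1/12 ✓
b·A²c: (-1/70)·(-35/12) = 1/24 ✓; 4 stages ⇒ order 4.

4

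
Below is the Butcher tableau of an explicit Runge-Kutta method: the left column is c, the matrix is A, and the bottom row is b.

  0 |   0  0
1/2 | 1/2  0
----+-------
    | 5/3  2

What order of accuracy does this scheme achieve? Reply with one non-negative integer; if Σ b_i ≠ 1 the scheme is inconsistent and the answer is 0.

b = (5/3, 2)
c = (0, 1/2)
Σ b_i: 5/3·1 + 2·1 = 11/3 ≠ 1 ⇒ order 0.

0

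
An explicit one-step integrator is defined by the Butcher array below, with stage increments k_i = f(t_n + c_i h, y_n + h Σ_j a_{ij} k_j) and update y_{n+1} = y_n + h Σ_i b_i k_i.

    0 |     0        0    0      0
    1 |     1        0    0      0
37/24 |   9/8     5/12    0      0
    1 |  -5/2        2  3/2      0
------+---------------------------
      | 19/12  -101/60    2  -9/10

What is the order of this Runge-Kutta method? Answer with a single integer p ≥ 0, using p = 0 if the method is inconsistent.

b = (19/12, -101/60, 2, -9/10)
c = (0, 1, 37/24, 1)
Ac = (0, 0, 5/12, 69/16)
Σ b_i: 19/12·1 + (-101/60)·1 + 2·1 + (-9/10)·1 = 1 ✓
b·c: (-101/60)·1 + 2·37/24 + (-9/10)·1 = 1/2 ✓
b·c²: (-101/60)·1 + 2·1369/576 + (-9/10)·1 = 625/288 ≠ 1/3 ⇒ order 2.
b·Ac: 2·5/12 + (-9/10)·69/16 = -1463/480 ≠ 1/6

2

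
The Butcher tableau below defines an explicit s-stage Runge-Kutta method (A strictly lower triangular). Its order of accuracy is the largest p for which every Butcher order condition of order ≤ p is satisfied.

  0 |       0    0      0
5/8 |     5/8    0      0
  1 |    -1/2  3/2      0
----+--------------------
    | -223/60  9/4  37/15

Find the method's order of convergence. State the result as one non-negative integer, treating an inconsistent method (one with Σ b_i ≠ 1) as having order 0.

b = (-223/60, 9/4, 37/15)
c = (0, 5/8, 1)
Ac = (0, 0, 15/16)
Σ b_i: (-223/60)·1 + 9/4·1 + 37/15·1 = 1 ✓
b·c: 9/4·5/8 + 37/15·1 = 1859/480 ≠ 1/2 ⇒ order 1.

1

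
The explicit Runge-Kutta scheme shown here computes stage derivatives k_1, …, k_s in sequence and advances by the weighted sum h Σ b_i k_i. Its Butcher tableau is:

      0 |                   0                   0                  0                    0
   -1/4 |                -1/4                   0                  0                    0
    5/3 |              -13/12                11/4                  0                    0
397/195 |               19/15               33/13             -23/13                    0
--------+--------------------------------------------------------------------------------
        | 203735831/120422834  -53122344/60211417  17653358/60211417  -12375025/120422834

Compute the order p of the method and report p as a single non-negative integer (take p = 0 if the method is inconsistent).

3

b = (203735831/120422834, -53122344/60211417, 17653358/60211417, -12375025/120422834)
c = (0, -1/4, 5/3, 397/195)
Ac = (0, 0, -11/16, -43/12)
Σ b_i: 203735831/120422834·1 + (-53122344/60211417)·1 + 17653358/60211417·1 + (-12375025/120422834)·1 = 1 ✓
b·c: (-53122344/60211417)·(-1/4) + 17653358/60211417·5/3 + (-12375025/120422834)·397/195 = 1/2 ✓
b·c²: (-53122344/60211417)·1/16 + 17653358/60211417·25/9 + (-12375025/120422834)·157609/38025 = 1/3 ✓
b·Ac: 17653358/60211417·(-11/16) + (-12375025/120422834)·(-43/12) = 1/6 ✓
b·c³: (-53122344/60211417)·(-1/64) + 17653358/60211417·125/27 + (-12375025/120422834)·62570773/7414875 = 142014269249/281789431560 ≠ 1/4 ⇒ order 3.
b·(c∘Ac): 17653358/60211417·(-55/48) + (-12375025/120422834)·(-17071/2340) = 448415075/1083805506 ≠ 1/8
b·Ac²: 17653358/60211417·11/64 + (-12375025/120422834)·(-8903/1872) = 1168603687/2167611012 ≠ 1/12
b·A²c: (-12375025/120422834)·253/208 = -240837025/1926765344 ≠ 1/24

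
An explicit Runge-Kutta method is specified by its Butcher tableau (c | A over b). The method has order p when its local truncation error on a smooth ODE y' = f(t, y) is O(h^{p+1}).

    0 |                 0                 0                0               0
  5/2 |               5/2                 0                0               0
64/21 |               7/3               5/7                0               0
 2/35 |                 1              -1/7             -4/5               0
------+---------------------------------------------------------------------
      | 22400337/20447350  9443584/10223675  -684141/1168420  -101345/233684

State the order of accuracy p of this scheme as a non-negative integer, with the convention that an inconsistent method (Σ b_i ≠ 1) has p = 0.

3

b = (22400337/20447350, 9443584/10223675, -684141/1168420, -101345/233684)
c = (0, 5/2, 64/21, 2/35)
Ac = (0, 0, 25/14, -587/210)
Σ b_i: 22400337/20447350·1 + 9443584/10223675·1 + (-684141/1168420)·1 + (-101345/233684)·1 = 1 ✓
b·c: 9443584/10223675·5/2 + (-684141/1168420)·64/21 + (-101345/233684)·2/35 = 1/2 ✓
b·c²: 9443584/10223675·25/4 + (-684141/1168420)·4096/441 + (-101345/233684)·4/1225 = 1/3 ✓
b·Ac: (-684141/1168420)·25/14 + (-101345/233684)·(-587/210) = 1/6 ✓
b·c³: 9443584/10223675·125/8 + (-684141/1168420)·262144/9261 + (-101345/233684)·8/42875 = -9654609802/4508640675 ≠ 1/4 ⇒ order 3.
b·(c∘Ac): (-684141/1168420)·800/147 + (-101345/233684)·(-587/3675) = -535414897/171757740 ≠ 1/8
b·Ac²: (-684141/1168420)·125/28 + (-101345/233684)·(-73411/8820) = 102611371/103054644 ≠ 1/12
b·A²c: (-101345/233684)·(-10/7) = 506725/817894 ≠ 1/24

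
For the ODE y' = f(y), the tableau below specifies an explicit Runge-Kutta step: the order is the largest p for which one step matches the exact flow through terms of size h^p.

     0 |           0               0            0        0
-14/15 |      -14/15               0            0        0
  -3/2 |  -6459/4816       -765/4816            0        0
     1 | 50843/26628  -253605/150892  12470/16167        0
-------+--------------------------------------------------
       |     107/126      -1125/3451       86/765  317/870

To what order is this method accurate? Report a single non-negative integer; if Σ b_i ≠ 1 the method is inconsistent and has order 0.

4

b = (107/126, -1125/3451, 86/765, 317/870)
c = (0, -14/15, -3/2, 1)
Ac = (0, 0, 51/344, 261/634)
Σ b_i: 107/126·1 + (-1125/3451)·1 + 86/765·1 + 317/870·1 = 1 ✓
b·c: (-1125/3451)·(-14/15) + 86/765·(-3/2) + 317/870·1 = 1/2 ✓
b·c²: (-1125/3451)·196/225 + 86/765·9/4 + 317/870·1 = 1/3 ✓
b·Ac: 86/765·51/344 + 317/870·261/634 = 1/6 ✓
b·c³: (-1125/3451)·(-2744/3375) + 86/765·(-27/8) + 317/870·1 = 1/4 ✓
b·(c∘Ac): 86/765·(-153/688) + 317/870·261/634 = 1/8 ✓
b·Ac²: 86/765·(-119/860) + 317/870·2581/9510 = 1/12 ✓
b·A²c: 317/870·145/1268 = 1/24 ✓; 4 stages ⇒ order 4.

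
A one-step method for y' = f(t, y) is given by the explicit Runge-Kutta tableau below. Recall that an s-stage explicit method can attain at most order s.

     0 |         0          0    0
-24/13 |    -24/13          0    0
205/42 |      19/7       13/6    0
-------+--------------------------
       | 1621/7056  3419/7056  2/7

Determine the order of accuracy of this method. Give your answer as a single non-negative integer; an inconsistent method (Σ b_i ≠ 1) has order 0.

b = (1621/7056, 3419/7056, 2/7)
c = (0, -24/13, 205/42)
Ac = (0, 0, -4)
Σ b_i: 1621/7056·1 + 3419/7056·1 + 2/7·1 = 1 ✓
b·c: 3419/7056·(-24/13) + 2/7·205/42 = 1/2 ✓
b·c²: 3419/7056·576/169 + 2/7·42025/1764 = 678877/80262 ≠ 1/3 ⇒ order 2.
b·Ac: 2/7·(-4) = -8/7 ≠ 1/6

2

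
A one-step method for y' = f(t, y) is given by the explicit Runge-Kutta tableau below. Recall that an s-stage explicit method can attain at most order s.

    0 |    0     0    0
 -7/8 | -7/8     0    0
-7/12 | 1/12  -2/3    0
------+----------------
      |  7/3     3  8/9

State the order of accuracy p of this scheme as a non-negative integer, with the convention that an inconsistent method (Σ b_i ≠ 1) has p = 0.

b = (7/3, 3, 8/9)
c = (0, -7/8, -7/12)
Ac = (0, 0, 7/12)
Σ b_i: 7/3·1 + 3·1 + 8/9·1 = 56/9 ≠ 1 ⇒ order 0.

0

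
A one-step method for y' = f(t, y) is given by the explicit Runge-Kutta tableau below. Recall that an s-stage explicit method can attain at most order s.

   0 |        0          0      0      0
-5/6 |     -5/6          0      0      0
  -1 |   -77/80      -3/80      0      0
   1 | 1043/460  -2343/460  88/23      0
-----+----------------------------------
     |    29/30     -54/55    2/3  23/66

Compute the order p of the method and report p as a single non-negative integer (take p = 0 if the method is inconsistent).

b = (29/30, -54/55, 2/3, 23/66)
c = (0, -5/6, -1, 1)
Ac = (0, 0, 1/32, 77/184)
Σ b_i: 29/30·1 + (-54/55)·1 + 2/3·1 + 23/66·1 = 1 ✓
b·c: (-54/55)·(-5/6) + 2/3·(-1) + 23/66·1 = 1/2 ✓
b·c²: (-54/55)·25/36 + 2/3·1 + 23/66·1 = 1/3 ✓
b·Ac: 2/3·1/32 + 23/66·77/184 = 1/6 ✓
b·c³: (-54/55)·(-125/216) + 2/3·(-1) + 23/66·1 = 1/4 ✓
b·(c∘Ac): 2/3·(-1/32) + 23/66·77/184 = 1/8 ✓
b·Ac²: 2/3·(-5/192) + 23/66·319/1104 = 1/12 ✓
b·A²c: 23/66·11/92 = 1/24 ✓; 4 stages ⇒ order 4.

4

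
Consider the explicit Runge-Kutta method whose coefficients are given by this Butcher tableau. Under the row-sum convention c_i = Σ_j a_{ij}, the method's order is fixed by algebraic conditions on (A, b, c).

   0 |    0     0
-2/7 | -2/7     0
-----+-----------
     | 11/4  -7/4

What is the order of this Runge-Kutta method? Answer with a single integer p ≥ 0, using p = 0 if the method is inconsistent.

b = (11/4, -7/4)
c = (0, -2/7)
Σ b_i: 11/4·1 + (-7/4)·1 = 1 ✓
b·c: (-7/4)·(-2/7) = 1/2 ✓; 2 stages ⇒ order 2.

2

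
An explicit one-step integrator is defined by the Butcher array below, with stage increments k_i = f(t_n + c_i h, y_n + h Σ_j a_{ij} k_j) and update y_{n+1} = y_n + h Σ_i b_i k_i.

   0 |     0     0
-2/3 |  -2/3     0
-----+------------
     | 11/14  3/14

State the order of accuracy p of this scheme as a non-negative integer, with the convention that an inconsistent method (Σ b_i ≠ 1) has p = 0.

b = (11/14, 3/14)
c = (0, -2/3)
Σ b_i: 11/14·1 + 3/14·1 = 1 ✓
b·c: 3/14·(-2/3) = -1/7 ≠ 1/2 ⇒ order 1.

1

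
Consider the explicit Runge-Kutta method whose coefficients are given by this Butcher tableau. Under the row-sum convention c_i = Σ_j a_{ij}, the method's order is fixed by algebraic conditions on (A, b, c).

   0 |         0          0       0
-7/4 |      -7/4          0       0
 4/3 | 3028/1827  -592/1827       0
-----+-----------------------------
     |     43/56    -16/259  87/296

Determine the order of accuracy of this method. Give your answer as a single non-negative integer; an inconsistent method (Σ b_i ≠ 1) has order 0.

3

b = (43/56, -16/259, 87/296)
c = (0, -7/4, 4/3)
Ac = (0, 0, 148/261)
Σ b_i: 43/56·1 + (-16/259)·1 + 87/296·1 = 1 ✓
b·c: (-16/259)·(-7/4) + 87/296·4/3 = 1/2 ✓
b·c²: (-16/259)·49/16 + 87/296·16/9 = 1/3 ✓
b·Ac: 87/296·148/261 = 1/6 ✓; 3 stages ⇒ order 3.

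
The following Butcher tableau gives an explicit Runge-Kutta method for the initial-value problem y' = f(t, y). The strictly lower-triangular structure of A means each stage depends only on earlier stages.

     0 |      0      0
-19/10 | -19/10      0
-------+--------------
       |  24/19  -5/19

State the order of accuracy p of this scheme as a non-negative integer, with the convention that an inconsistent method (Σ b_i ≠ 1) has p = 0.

2

b = (24/19, -5/19)
c = (0, -19/10)
Σ b_i: 24/19·1 + (-5/19)·1 = 1 ✓
b·c: (-5/19)·(-19/10) = 1/2 ✓; 2 stages ⇒ order 2.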